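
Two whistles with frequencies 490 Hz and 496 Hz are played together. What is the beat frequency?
6 Hz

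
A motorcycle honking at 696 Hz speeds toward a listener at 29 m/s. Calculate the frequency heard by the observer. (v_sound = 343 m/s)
f_obs = f·v/(v − v_s) = 760.3 Hz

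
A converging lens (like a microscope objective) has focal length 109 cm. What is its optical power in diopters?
P = 1/f = 0.9174 D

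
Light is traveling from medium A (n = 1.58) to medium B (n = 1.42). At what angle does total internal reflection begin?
θc = arcsin(n₂/n₁) = 63.99°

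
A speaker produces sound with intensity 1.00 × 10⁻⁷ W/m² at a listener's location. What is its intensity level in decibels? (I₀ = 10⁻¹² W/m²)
β = 10·log₁₀(I/I₀) = 50 dB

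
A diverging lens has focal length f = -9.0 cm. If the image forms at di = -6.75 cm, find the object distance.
1/do = 1/f − 1/di → do = 27 cm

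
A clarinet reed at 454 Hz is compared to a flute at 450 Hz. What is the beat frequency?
4 Hz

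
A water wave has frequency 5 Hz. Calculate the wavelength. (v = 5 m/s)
λ = v/f = 1 m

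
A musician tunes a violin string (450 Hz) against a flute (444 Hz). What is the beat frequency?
6 Hz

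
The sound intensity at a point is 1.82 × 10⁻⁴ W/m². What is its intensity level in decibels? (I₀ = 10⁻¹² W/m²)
β = 10·log₁₀(I/I₀) = 82.6 dB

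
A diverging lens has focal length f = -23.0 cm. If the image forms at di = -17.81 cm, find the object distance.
1/do = 1/f − 1/di → do = 78.93 cm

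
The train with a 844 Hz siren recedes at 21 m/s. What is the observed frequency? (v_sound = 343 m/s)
f_obs = f·v/(v + v_s) = 795.3 Hz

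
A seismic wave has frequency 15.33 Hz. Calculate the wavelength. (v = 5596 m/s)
λ = v/f = 365 m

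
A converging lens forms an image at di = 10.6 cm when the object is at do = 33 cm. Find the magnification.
M = −di/do = -0.3212 (inverted image)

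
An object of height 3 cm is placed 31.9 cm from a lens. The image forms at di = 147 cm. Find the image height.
hi = (-di/do) × ho = -13.82 cm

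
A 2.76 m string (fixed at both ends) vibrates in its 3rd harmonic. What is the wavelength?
λₙ = 2L/n = 1.84 m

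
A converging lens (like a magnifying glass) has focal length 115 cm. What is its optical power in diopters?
P = 1/f = 0.8696 D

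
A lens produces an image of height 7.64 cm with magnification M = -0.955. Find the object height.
ho = |hi|/|M| = 8 cm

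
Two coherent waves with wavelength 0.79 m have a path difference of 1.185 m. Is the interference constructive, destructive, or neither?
destructive — path difference = 1.5λ, an odd multiple of λ/2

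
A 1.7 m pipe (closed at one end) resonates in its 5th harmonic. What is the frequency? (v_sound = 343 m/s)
fₙ = nv/(4L) = 252.2 Hz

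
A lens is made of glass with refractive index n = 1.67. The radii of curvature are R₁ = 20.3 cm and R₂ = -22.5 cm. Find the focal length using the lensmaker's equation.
1/f = (n − 1)(1/R₁ − 1/R₂) → f = 15.93 cm (converging lens)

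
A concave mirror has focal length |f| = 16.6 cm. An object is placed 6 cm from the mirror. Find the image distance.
f = +16.6 cm (concave); 1/di = 1/f − 1/do → di = -9.396 cm (virtual image, behind mirror)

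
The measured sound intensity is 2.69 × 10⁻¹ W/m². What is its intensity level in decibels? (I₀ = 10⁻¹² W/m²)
β = 10·log₁₀(I/I₀) = 114.3 dB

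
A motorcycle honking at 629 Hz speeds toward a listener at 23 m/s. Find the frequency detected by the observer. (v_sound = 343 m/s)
f_obs = f·v/(v − v_s) = 674.2 Hz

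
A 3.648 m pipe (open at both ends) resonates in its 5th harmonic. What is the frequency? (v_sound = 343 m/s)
fₙ = nv/(2L) = 235.1 Hz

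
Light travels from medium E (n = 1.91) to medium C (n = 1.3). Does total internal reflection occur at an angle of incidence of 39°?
θc = arcsin(n₂/n₁) = 42.89°; 39° < θc, so no — the ray refracts.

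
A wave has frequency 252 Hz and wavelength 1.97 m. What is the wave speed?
v = fλ = 496.4 m/s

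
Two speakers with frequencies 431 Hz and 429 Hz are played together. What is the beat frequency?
2 Hz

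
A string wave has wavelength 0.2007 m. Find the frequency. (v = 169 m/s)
f = v/λ = 842.1 Hz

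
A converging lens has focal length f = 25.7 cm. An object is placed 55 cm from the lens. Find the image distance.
1/di = 1/f − 1/do → di = 48.24 cm (real image)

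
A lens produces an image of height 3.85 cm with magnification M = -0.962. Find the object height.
ho = |hi|/|M| = 4.002 cm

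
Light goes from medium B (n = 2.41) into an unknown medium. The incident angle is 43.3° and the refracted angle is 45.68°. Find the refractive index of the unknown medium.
n₂ = n₁·sin θ₁ / sin θ₂ = 2.31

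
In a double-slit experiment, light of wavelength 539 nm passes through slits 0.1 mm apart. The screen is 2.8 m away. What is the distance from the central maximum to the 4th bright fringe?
y = mλL/d = 60.37 mm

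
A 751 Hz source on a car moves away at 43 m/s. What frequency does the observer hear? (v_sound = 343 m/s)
f_obs = f·v/(v + v_s) = 667.3 Hz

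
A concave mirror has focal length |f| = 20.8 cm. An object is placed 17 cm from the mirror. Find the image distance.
f = +20.8 cm (concave); 1/di = 1/f − 1/do → di = -93.05 cm (virtual image, behind mirror)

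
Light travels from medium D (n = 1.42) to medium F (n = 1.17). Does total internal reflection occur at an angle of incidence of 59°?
θc = arcsin(n₂/n₁) = 55.48°; 59° > θc, so yes — total internal reflection.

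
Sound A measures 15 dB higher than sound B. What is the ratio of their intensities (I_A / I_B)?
I_A/I_B = 10^(Δβ/10) = 31.62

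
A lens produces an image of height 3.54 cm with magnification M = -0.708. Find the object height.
ho = |hi|/|M| = 5 cm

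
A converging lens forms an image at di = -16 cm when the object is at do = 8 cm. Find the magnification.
M = −di/do = 2 (upright image)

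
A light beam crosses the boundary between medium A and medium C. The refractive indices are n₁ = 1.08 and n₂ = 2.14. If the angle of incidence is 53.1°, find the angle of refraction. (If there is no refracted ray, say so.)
sin θ₂ = (n₁/n₂)·sin θ₁ = 0.4036 → θ₂ = 23.8°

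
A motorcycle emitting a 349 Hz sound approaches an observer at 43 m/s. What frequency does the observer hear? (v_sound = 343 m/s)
f_obs = f·v/(v − v_s) = 399 Hz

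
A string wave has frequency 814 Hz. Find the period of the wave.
T = 1/f = 0.001229 s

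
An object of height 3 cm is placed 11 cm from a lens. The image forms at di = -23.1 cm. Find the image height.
hi = (-di/do) × ho = 6.3 cm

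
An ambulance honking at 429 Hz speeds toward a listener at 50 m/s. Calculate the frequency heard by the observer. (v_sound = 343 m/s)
f_obs = f·v/(v − v_s) = 502.2 Hz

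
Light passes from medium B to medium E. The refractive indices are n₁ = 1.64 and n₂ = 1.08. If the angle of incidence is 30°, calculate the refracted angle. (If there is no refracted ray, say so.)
sin θ₂ = (n₁/n₂)·sin θ₁ = 0.7593 → θ₂ = 49.4°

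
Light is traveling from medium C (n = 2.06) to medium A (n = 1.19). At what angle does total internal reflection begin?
θc = arcsin(n₂/n₁) = 35.29°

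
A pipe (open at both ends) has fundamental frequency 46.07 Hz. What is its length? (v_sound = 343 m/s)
L = v/(2f₁) = 3.723 m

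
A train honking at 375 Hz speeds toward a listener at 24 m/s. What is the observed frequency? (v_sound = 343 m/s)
f_obs = f·v/(v − v_s) = 403.2 Hz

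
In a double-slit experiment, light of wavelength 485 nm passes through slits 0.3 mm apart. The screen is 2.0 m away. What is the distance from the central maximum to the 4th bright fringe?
y = mλL/d = 12.93 mm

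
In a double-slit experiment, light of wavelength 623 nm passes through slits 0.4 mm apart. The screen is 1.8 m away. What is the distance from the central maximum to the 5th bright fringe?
y = mλL/d = 14.02 mm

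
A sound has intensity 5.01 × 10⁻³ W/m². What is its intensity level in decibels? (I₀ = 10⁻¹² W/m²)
β = 10·log₁₀(I/I₀) = 97 dB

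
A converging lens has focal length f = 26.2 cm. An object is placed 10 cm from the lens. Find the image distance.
1/di = 1/f − 1/do → di = -16.17 cm (virtual image)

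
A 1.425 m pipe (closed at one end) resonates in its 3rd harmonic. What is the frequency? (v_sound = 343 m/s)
fₙ = nv/(4L) = 180.5 Hz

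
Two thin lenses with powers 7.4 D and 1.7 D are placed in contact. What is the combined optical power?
P_total = P₁ + P₂ = 9.1 D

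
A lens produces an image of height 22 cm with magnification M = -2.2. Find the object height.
ho = |hi|/|M| = 10 cm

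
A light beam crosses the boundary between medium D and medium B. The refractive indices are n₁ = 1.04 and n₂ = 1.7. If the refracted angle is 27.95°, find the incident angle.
sin θ₁ = (n₂/n₁)·sin θ₂ → θ₁ = 50.01°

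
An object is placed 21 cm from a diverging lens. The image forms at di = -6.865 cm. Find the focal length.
1/f = 1/do + 1/di → f = -10.2 cm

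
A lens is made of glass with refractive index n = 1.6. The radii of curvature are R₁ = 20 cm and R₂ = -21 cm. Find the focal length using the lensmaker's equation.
1/f = (n − 1)(1/R₁ − 1/R₂) → f = 17.07 cm (converging lens)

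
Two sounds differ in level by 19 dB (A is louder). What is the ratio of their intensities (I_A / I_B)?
I_A/I_B = 10^(Δβ/10) = 79.43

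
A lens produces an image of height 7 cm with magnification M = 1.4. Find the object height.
ho = |hi|/|M| = 5 cm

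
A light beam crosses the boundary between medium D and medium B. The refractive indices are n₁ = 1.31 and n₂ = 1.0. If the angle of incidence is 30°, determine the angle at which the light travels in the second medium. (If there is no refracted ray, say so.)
sin θ₂ = (n₁/n₂)·sin θ₁ = 0.655 → θ₂ = 40.92°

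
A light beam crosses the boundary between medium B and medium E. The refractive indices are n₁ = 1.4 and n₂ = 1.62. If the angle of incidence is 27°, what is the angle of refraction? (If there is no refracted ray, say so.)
sin θ₂ = (n₁/n₂)·sin θ₁ = 0.3923 → θ₂ = 23.1°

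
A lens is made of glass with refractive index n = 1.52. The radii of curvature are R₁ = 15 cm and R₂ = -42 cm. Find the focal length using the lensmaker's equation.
1/f = (n − 1)(1/R₁ − 1/R₂) → f = 21.26 cm (converging lens)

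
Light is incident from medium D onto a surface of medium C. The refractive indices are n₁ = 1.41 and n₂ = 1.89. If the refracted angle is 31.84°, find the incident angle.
sin θ₁ = (n₂/n₁)·sin θ₂ → θ₁ = 45°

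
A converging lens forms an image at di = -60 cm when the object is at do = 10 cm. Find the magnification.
M = −di/do = 6 (upright image)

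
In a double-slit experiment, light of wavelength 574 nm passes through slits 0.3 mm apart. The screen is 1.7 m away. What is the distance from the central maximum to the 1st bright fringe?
y = mλL/d = 3.253 mm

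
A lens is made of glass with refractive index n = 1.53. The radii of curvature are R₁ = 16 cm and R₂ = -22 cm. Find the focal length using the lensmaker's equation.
1/f = (n − 1)(1/R₁ − 1/R₂) → f = 17.48 cm (converging lens)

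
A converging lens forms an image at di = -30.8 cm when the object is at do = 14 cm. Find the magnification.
M = −di/do = 2.2 (upright image)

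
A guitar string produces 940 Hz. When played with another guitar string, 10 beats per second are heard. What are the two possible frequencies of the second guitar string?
f₂ = 940 ± 10 Hz → 950 Hz or 930 Hz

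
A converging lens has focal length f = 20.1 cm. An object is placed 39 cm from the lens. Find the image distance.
1/di = 1/f − 1/do → di = 41.48 cm (real image)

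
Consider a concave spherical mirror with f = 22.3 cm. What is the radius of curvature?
R = 2|f| = 44.6 cm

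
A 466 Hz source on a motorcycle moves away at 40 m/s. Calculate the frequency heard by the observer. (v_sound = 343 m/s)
f_obs = f·v/(v + v_s) = 417.3 Hz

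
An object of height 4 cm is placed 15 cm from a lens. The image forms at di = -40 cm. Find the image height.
hi = (-di/do) × ho = 10.67 cm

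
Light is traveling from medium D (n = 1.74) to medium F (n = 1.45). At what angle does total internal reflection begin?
θc = arcsin(n₂/n₁) = 56.44°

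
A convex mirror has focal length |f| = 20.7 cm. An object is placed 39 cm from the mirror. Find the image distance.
f = −20.7 cm (convex); 1/di = 1/f − 1/do → di = -13.52 cm (virtual image, behind mirror)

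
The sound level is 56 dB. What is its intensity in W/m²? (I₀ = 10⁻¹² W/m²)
I = I₀·10^(β/10) = 3.98 × 10⁻⁷ W/m²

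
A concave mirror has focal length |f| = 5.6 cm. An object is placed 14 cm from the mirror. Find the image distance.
f = +5.6 cm (concave); 1/di = 1/f − 1/do → di = 9.333 cm (real image, in front of mirror)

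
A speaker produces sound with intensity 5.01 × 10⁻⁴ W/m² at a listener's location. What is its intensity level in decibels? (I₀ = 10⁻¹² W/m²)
β = 10·log₁₀(I/I₀) = 87 dB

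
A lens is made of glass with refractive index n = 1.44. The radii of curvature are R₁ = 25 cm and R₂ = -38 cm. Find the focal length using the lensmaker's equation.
1/f = (n − 1)(1/R₁ − 1/R₂) → f = 34.27 cm (converging lens)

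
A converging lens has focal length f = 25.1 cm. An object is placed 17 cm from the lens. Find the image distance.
1/di = 1/f − 1/do → di = -52.68 cm (virtual image)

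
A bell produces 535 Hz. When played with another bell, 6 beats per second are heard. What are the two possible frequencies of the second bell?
f₂ = 535 ± 6 Hz → 541 Hz or 529 Hz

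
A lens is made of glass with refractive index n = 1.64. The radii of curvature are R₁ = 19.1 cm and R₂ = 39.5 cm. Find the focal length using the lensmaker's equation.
1/f = (n − 1)(1/R₁ − 1/R₂) → f = 57.79 cm (converging lens)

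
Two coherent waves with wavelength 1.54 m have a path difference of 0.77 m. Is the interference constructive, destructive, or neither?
destructive — path difference = 0.5λ, an odd multiple of λ/2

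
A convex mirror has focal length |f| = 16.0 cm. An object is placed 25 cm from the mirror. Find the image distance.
f = −16.0 cm (convex); 1/di = 1/f − 1/do → di = -9.756 cm (virtual image, behind mirror)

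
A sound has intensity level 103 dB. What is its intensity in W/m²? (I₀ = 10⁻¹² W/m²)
I = I₀·10^(β/10) = 2.00 × 10⁻² W/m²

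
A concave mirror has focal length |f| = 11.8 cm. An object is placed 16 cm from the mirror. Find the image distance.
f = +11.8 cm (concave); 1/di = 1/f − 1/do → di = 44.95 cm (real image, in front of mirror)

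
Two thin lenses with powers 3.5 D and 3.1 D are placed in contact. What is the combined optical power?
P_total = P₁ + P₂ = 6.6 D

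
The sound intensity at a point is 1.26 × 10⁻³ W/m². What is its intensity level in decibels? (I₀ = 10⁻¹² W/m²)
β = 10·log₁₀(I/I₀) = 91 dB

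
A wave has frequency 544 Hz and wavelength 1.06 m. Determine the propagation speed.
v = fλ = 576.6 m/s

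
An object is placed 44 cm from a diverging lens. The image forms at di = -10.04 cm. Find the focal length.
1/f = 1/do + 1/di → f = -13.01 cm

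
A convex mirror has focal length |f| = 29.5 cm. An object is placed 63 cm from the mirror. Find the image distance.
f = −29.5 cm (convex); 1/di = 1/f − 1/do → di = -20.09 cm (virtual image, behind mirror)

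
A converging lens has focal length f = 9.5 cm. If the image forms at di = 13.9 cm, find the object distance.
1/do = 1/f − 1/di → do = 30.01 cm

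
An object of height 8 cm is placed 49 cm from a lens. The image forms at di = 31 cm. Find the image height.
hi = (-di/do) × ho = -5.061 cm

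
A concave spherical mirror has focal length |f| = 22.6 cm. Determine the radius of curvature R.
R = 2|f| = 45.2 cm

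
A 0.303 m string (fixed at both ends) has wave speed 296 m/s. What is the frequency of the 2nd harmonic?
fₙ = nv/(2L) = 976.9 Hz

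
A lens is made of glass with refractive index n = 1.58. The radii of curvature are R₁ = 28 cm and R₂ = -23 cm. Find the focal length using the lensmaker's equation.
1/f = (n − 1)(1/R₁ − 1/R₂) → f = 21.77 cm (converging lens)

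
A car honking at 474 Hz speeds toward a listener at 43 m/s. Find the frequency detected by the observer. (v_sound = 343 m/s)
f_obs = f·v/(v − v_s) = 541.9 Hz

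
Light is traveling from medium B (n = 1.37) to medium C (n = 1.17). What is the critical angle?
θc = arcsin(n₂/n₁) = 58.65°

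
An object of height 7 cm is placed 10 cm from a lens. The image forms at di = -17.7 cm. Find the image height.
hi = (-di/do) × ho = 12.39 cm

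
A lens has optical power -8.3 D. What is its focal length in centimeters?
f = 1/P = -12.05 cm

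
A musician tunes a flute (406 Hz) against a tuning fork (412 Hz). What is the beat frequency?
6 Hz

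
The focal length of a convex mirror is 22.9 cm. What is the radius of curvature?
R = 2|f| = 45.8 cm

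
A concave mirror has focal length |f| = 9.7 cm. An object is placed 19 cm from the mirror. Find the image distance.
f = +9.7 cm (concave); 1/di = 1/f − 1/do → di = 19.82 cm (real image, in front of mirror)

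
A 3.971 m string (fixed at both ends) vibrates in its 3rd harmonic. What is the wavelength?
λₙ = 2L/n = 2.647 m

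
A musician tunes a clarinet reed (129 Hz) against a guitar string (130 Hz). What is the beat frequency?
1 Hz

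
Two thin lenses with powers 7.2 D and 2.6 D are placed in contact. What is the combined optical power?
P_total = P₁ + P₂ = 9.8 D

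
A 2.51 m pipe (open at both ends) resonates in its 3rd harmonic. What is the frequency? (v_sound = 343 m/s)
fₙ = nv/(2L) = 205 Hz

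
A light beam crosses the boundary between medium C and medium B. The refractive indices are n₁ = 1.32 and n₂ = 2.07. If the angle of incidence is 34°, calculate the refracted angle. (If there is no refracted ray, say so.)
sin θ₂ = (n₁/n₂)·sin θ₁ = 0.3566 → θ₂ = 20.89°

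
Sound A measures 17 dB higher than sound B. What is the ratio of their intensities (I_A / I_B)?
I_A/I_B = 10^(Δβ/10) = 50.12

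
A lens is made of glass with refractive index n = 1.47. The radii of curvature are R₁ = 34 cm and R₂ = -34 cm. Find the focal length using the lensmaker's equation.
1/f = (n − 1)(1/R₁ − 1/R₂) → f = 36.17 cm (converging lens)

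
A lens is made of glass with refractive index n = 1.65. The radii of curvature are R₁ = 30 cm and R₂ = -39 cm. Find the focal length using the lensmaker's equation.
1/f = (n − 1)(1/R₁ − 1/R₂) → f = 26.09 cm (converging lens)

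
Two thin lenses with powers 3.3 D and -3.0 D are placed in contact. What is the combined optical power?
P_total = P₁ + P₂ = 0.3 D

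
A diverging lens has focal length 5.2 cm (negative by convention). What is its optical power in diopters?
P = 1/f = -19.23 D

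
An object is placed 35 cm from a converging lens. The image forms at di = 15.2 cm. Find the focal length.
1/f = 1/do + 1/di → f = 10.6 cm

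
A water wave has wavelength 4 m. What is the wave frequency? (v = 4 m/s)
f = v/λ = 1 Hz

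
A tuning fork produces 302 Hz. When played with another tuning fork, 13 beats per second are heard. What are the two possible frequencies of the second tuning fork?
f₂ = 302 ± 13 Hz → 315 Hz or 289 Hz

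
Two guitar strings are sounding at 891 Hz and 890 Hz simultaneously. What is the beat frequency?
1 Hz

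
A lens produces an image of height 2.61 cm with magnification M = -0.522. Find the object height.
ho = |hi|/|M| = 5 cm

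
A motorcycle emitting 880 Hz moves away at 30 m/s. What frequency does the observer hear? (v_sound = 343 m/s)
f_obs = f·v/(v + v_s) = 809.2 Hz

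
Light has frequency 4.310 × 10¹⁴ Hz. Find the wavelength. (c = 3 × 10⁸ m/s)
λ = c/f = 696.1 nm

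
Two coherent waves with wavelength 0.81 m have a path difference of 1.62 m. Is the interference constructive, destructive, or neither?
constructive — path difference = 2λ, a whole number of wavelengths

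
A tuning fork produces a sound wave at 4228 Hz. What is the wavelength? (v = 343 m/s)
λ = v/f = 0.08113 m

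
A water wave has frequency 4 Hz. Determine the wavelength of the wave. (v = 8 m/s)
λ = v/f = 2 m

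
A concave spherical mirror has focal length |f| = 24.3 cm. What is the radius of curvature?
R = 2|f| = 48.6 cm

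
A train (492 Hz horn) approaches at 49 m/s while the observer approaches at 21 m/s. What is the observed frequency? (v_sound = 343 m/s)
f_obs = f·(v + v_o)/(v − v_s) = 609.1 Hz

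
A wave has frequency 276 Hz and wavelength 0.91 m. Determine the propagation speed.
v = fλ = 251.2 m/s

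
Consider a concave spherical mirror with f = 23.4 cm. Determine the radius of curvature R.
R = 2|f| = 46.8 cm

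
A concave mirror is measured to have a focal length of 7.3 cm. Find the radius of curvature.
R = 2|f| = 14.6 cm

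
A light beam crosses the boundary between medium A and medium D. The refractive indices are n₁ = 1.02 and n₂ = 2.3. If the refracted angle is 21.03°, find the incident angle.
sin θ₁ = (n₂/n₁)·sin θ₂ → θ₁ = 54.02°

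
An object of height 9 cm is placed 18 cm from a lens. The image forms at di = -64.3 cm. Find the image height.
hi = (-di/do) × ho = 32.15 cm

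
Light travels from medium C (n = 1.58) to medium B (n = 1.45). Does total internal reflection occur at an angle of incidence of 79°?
θc = arcsin(n₂/n₁) = 66.6°; 79° > θc, so yes — total internal reflection.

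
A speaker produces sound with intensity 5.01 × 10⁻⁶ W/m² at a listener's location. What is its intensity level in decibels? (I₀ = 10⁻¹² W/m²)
β = 10·log₁₀(I/I₀) = 67 dB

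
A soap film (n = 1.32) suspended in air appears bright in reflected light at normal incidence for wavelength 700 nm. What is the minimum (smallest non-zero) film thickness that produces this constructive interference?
2nt = (m − ½)λ with m = 1 → t = (m − ½)λ/(2n) = 132.6 nm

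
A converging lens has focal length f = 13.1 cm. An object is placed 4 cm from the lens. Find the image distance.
1/di = 1/f − 1/do → di = -5.758 cm (virtual image)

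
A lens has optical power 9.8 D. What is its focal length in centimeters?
f = 1/P = 10.2 cm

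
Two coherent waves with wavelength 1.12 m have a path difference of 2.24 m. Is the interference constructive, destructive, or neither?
constructive — path difference = 2λ, a whole number of wavelengths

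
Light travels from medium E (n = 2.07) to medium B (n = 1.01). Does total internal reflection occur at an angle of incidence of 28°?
θc = arcsin(n₂/n₁) = 29.2°; 28° < θc, so no — the ray refracts.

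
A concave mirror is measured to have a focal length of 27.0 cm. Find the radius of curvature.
R = 2|f| = 54 cm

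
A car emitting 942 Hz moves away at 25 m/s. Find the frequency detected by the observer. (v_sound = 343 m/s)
f_obs = f·v/(v + v_s) = 878 Hz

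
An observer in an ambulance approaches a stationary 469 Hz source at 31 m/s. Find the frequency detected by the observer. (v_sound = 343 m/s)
f_obs = f·(v + v_o)/v = 511.4 Hz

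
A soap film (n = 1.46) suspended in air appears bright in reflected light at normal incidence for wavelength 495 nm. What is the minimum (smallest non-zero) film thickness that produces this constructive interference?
2nt = (m − ½)λ with m = 1 → t = (m − ½)λ/(2n) = 84.76 nm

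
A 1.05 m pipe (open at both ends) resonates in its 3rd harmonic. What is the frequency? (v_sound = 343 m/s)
fₙ = nv/(2L) = 490 Hz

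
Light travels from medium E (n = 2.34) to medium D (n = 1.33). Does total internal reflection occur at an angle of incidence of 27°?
θc = arcsin(n₂/n₁) = 34.64°; 27° < θc, so no — the ray refracts.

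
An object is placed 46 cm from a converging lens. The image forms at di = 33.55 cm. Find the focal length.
1/f = 1/do + 1/di → f = 19.4 cm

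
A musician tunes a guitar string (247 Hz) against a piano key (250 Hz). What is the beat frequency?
3 Hz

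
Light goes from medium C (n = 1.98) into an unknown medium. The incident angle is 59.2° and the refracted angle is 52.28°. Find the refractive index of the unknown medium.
n₂ = n₁·sin θ₁ / sin θ₂ = 2.15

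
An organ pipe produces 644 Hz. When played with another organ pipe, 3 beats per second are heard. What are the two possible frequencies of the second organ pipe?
f₂ = 644 ± 3 Hz → 647 Hz or 641 Hz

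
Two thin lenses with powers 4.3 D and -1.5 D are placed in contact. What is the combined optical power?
P_total = P₁ + P₂ = 2.8 D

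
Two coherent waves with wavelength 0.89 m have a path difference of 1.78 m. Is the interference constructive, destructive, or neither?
constructive — path difference = 2λ, a whole number of wavelengths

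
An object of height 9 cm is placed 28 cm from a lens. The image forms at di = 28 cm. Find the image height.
hi = (-di/do) × ho = -9 cm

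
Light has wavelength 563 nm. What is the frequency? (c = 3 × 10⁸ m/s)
f = c/λ = 5.329 × 10¹⁴ Hz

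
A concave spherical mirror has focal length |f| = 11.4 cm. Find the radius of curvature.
R = 2|f| = 22.8 cm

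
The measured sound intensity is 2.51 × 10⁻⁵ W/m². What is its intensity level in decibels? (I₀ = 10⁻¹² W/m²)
β = 10·log₁₀(I/I₀) = 74 dB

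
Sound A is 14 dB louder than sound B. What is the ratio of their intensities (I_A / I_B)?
I_A/I_B = 10^(Δβ/10) = 25.12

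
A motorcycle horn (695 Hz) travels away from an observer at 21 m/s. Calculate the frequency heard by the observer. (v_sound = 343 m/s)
f_obs = f·v/(v + v_s) = 654.9 Hz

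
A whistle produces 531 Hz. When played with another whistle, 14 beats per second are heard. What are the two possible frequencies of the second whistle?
f₂ = 531 ± 14 Hz → 545 Hz or 517 Hz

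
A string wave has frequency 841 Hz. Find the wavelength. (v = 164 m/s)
λ = v/f = 0.195 m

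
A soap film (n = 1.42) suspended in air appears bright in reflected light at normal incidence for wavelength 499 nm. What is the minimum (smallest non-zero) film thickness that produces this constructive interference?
2nt = (m − ½)λ with m = 1 → t = (m − ½)λ/(2n) = 87.85 nm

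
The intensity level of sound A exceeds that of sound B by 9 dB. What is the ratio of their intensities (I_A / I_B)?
I_A/I_B = 10^(Δβ/10) = 7.943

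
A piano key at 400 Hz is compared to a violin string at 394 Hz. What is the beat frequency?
6 Hz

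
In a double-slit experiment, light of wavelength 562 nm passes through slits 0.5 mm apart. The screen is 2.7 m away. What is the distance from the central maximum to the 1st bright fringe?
y = mλL/d = 3.035 mm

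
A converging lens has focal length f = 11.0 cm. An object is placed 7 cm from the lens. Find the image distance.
1/di = 1/f − 1/do → di = -19.25 cm (virtual image)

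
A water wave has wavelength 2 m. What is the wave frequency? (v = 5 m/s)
f = v/λ = 2.5 Hz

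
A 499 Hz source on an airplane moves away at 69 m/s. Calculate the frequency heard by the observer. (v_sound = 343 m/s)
f_obs = f·v/(v + v_s) = 415.4 Hz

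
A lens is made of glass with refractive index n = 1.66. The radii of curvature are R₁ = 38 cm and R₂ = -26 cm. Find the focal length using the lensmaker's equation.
1/f = (n − 1)(1/R₁ − 1/R₂) → f = 23.39 cm (converging lens)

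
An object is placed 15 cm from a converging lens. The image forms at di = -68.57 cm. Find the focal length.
1/f = 1/do + 1/di → f = 19.2 cm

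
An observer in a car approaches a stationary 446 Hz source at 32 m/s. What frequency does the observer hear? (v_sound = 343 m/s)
f_obs = f·(v + v_o)/v = 487.6 Hz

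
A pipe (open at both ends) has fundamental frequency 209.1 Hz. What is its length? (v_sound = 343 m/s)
L = v/(2f₁) = 0.8202 m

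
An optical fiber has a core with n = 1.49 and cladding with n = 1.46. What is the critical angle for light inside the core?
θc = arcsin(n_cladding/n_core) = 78.48°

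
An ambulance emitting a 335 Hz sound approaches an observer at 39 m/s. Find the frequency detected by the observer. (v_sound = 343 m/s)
f_obs = f·v/(v − v_s) = 378 Hz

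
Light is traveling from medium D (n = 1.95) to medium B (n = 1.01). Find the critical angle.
θc = arcsin(n₂/n₁) = 31.19°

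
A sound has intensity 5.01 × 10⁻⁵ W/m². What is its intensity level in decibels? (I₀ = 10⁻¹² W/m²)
β = 10·log₁₀(I/I₀) = 77 dB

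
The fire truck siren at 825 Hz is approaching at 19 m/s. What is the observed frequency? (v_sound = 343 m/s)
f_obs = f·v/(v − v_s) = 873.4 Hz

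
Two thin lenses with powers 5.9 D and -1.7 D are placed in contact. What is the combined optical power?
P_total = P₁ + P₂ = 4.2 D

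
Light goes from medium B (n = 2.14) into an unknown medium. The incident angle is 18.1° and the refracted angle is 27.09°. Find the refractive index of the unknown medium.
n₂ = n₁·sin θ₁ / sin θ₂ = 1.46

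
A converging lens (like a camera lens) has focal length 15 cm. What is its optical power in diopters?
P = 1/f = 6.667 D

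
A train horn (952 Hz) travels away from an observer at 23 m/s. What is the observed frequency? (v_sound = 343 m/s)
f_obs = f·v/(v + v_s) = 892.2 Hz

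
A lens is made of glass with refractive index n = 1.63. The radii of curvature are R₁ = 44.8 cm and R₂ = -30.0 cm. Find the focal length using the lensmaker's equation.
1/f = (n − 1)(1/R₁ − 1/R₂) → f = 28.52 cm (converging lens)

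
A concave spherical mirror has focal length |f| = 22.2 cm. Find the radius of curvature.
R = 2|f| = 44.4 cm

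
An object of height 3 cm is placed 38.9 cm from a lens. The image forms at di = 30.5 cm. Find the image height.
hi = (-di/do) × ho = -2.352 cm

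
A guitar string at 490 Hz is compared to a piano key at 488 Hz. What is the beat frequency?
2 Hz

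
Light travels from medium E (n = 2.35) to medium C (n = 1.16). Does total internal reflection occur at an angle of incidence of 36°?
θc = arcsin(n₂/n₁) = 29.58°; 36° > θc, so yes — total internal reflection.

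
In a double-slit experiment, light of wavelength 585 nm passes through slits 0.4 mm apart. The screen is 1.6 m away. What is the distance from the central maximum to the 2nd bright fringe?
y = mλL/d = 4.68 mm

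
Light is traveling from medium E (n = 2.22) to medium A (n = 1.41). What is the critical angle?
θc = arcsin(n₂/n₁) = 39.43°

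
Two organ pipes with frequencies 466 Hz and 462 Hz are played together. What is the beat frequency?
4 Hz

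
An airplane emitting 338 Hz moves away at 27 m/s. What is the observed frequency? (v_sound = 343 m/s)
f_obs = f·v/(v + v_s) = 313.3 Hz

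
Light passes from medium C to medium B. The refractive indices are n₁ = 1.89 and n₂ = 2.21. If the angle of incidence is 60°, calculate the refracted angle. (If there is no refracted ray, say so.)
sin θ₂ = (n₁/n₂)·sin θ₁ = 0.7406 → θ₂ = 47.78°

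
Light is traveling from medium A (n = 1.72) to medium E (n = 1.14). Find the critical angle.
θc = arcsin(n₂/n₁) = 41.51°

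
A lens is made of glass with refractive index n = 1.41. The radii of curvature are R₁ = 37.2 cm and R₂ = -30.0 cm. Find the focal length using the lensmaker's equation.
1/f = (n − 1)(1/R₁ − 1/R₂) → f = 40.51 cm (converging lens)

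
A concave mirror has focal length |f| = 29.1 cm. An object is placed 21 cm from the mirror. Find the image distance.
f = +29.1 cm (concave); 1/di = 1/f − 1/do → di = -75.44 cm (virtual image, behind mirror)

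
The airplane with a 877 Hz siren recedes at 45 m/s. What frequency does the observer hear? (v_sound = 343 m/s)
f_obs = f·v/(v + v_s) = 775.3 Hz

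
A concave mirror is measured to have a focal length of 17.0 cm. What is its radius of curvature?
R = 2|f| = 34 cm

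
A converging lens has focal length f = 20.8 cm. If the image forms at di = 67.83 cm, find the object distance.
1/do = 1/f − 1/di → do = 30 cm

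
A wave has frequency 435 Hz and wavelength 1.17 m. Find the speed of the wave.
v = fλ = 508.9 m/s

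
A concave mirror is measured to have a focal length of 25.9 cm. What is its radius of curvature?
R = 2|f| = 51.8 cm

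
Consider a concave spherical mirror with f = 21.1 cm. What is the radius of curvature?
R = 2|f| = 42.2 cm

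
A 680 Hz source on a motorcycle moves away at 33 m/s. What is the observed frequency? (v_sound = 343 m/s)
f_obs = f·v/(v + v_s) = 620.3 Hz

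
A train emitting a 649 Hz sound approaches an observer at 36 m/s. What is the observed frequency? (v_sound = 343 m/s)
f_obs = f·v/(v − v_s) = 725.1 Hz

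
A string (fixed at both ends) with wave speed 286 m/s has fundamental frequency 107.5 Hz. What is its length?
L = v/(2f₁) = 1.33 m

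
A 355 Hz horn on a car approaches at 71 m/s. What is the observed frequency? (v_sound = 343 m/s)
f_obs = f·v/(v − v_s) = 447.7 Hz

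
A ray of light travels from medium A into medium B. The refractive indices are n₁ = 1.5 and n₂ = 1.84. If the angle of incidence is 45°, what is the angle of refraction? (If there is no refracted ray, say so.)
sin θ₂ = (n₁/n₂)·sin θ₁ = 0.5764 → θ₂ = 35.2°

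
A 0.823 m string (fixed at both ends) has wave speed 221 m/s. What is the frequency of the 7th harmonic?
fₙ = nv/(2L) = 939.9 Hz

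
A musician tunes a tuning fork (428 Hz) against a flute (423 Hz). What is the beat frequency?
5 Hz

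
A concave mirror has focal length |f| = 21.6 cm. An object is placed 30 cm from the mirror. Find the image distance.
f = +21.6 cm (concave); 1/di = 1/f − 1/do → di = 77.14 cm (real image, in front of mirror)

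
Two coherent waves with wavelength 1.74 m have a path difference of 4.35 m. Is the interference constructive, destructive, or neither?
destructive — path difference = 2.5λ, an odd multiple of λ/2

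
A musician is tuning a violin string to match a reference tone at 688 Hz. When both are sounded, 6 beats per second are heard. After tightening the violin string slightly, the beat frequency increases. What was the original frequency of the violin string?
694 Hz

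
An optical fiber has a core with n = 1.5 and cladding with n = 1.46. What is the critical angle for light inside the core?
θc = arcsin(n_cladding/n_core) = 76.74°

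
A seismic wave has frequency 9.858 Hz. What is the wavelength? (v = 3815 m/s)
λ = v/f = 387 m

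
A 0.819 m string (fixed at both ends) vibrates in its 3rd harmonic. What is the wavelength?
λₙ = 2L/n = 0.546 m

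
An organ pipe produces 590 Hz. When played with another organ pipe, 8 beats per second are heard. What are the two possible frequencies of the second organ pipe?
f₂ = 590 ± 8 Hz → 598 Hz or 582 Hz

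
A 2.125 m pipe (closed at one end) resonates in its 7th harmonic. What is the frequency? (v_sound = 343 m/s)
fₙ = nv/(4L) = 282.5 Hz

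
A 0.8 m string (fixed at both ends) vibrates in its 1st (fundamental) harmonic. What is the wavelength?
λₙ = 2L/n = 1.6 m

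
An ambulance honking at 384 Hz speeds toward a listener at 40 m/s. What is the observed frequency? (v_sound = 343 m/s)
f_obs = f·v/(v − v_s) = 434.7 Hz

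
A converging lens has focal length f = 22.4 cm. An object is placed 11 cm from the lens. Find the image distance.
1/di = 1/f − 1/do → di = -21.61 cm (virtual image)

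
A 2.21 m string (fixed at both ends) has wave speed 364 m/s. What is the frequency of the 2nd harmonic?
fₙ = nv/(2L) = 164.7 Hz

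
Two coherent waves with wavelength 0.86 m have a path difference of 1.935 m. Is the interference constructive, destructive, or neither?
neither (partial) — path difference = 2.25λ, neither a whole number of wavelengths nor an odd multiple of λ/2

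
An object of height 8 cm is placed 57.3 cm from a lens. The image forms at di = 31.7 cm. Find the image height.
hi = (-di/do) × ho = -4.426 cm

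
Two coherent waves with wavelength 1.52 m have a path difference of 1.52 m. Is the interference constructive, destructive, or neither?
constructive — path difference = 1λ, a whole number of wavelengths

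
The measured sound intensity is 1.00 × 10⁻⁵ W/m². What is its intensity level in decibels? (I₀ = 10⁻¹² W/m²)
β = 10·log₁₀(I/I₀) = 70 dB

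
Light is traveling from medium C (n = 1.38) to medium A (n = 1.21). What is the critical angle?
θc = arcsin(n₂/n₁) = 61.26°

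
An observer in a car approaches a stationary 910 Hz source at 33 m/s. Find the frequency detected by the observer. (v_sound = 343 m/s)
f_obs = f·(v + v_o)/v = 997.6 Hz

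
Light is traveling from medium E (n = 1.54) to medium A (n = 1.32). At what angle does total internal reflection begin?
θc = arcsin(n₂/n₁) = 59°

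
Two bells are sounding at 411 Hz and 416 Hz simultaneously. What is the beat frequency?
5 Hz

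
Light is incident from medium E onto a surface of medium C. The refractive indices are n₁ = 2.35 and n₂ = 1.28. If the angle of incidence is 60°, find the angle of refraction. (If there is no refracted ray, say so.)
sin θ₂ = (n₁/n₂)·sin θ₁ = 1.59 > 1, so there is no refracted ray — the light undergoes total internal reflection.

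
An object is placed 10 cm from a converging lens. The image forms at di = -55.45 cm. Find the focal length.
1/f = 1/do + 1/di → f = 12.2 cm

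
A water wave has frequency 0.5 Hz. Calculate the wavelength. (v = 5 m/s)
λ = v/f = 10 m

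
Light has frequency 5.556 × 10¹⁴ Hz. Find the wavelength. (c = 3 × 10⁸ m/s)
λ = c/f = 540 nm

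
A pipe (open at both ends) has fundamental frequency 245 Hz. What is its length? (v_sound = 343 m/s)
L = v/(2f₁) = 0.7 m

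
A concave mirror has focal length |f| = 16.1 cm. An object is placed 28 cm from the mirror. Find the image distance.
f = +16.1 cm (concave); 1/di = 1/f − 1/do → di = 37.88 cm (real image, in front of mirror)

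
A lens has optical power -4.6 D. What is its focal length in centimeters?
f = 1/P = -21.74 cm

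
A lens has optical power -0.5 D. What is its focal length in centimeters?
f = 1/P = -200 cm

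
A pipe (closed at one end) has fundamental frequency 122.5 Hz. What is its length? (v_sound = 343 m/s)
L = v/(4f₁) = 0.7 m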